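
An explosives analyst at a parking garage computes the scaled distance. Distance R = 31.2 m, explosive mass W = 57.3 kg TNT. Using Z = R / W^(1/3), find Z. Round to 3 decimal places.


Scaled distance calculation:
W^(1/3) = 57.3^(1/3) = 3.855241
Z = R / W^(1/3) = 31.2 / 3.855241
Z = 8.093 m/kg^(1/3)

8.093


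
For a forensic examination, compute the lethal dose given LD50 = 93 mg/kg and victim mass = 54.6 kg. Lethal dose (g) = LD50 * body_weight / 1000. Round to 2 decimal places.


Lethal dose calculation:
Lethal dose = LD50 * body_weight / 1000
= 93 * 54.6 / 1000
= 5077.8 / 1000
= 5.08 g

5.08


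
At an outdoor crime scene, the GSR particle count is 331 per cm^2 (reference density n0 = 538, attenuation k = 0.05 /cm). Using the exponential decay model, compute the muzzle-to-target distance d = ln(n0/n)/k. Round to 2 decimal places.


GSR distance calculation:
n0/n = 538 / 331 = 1.625378
ln(n0/n) = 0.48574
d = 0.48574 / 0.05 = 9.71 cm

9.71


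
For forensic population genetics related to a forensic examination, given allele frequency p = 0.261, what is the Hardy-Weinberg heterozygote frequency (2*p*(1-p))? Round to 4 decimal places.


Hardy-Weinberg heterozygote frequency:
q = 1 - p = 1 - 0.261 = 0.739
2pq = 2 * 0.261 * 0.739 = 0.3858

0.3858


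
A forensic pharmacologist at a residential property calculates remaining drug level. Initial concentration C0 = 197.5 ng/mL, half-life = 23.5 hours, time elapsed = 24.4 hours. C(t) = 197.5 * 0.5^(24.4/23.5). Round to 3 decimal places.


Drug concentration decay:
Number of half-lives = t / t_half = 24.4 / 23.5 = 1.038298
Decay factor = 0.5^1.038298 = 0.48690155
C(t) = 197.5 * 0.48690155 = 96.163 ng/mL

96.163


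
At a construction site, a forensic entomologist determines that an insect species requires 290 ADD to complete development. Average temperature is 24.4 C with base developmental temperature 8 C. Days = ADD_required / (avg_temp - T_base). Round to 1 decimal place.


Insect development time:
Effective temperature = avg_temp - T_base = 24.4 - 8 = 16.4 C
Days = ADD / effective_temp = 290 / 16.4 = 17.7 days

17.7


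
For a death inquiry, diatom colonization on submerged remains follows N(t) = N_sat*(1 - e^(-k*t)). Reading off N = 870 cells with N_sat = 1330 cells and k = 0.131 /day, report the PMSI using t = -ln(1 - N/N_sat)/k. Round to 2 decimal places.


PMSI from diatom colonization curve:
N / N_sat = 870 / 1330 = 0.654135
1 - N/N_sat = 0.345865
ln(1 - N/N_sat) = -1.061707
t = -ln(1 - N/N_sat) / k = -(-1.061707) / 0.131 = 8.10 days

8.10


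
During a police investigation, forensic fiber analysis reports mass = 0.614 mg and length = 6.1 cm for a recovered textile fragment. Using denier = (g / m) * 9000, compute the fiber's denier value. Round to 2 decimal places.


Denier calculation:
Mass in grams = 0.614 mg / 1000 = 0.000614 g
Length in meters = 6.1 cm / 100 = 0.061 m
Linear density = mass / length = 0.000614 / 0.061 = 0.01006557 g/m
Denier = (g/m) * 9000 = 0.01006557 * 9000 = 90.59

90.59


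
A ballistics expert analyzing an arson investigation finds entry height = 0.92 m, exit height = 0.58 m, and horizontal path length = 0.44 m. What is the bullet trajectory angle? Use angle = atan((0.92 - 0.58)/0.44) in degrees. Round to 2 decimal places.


Bullet trajectory angle:
Height difference = 0.92 - 0.58 = 0.34 m
angle = atan(0.34 / 0.44)
angle = atan(0.772727)
angle = 37.69 degrees

37.69


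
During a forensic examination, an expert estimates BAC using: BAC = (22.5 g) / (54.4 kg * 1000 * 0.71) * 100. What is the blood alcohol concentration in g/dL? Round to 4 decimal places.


Applying the Widmark formula:
BAC = (dose_g / (body_wt * 1000 * r)) * 100
Denominator = 54.4 * 1000 * 0.71 = 38624
BAC = (22.5 / 38624) * 100
BAC = 0.0583 g/dL

0.0583


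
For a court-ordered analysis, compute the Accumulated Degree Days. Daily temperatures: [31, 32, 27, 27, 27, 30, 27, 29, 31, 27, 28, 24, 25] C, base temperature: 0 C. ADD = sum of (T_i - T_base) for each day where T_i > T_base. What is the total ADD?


Computing ADD day by day:
Day 1: max(0, 31 - 0) = 31
Day 2: max(0, 32 - 0) = 32
Day 3: max(0, 27 - 0) = 27
Day 4: max(0, 27 - 0) = 27
Day 5: max(0, 27 - 0) = 27
Day 6: max(0, 30 - 0) = 30
Day 7: max(0, 27 - 0) = 27
Day 8: max(0, 29 - 0) = 29
Day 9: max(0, 31 - 0) = 31
Day 10: max(0, 27 - 0) = 27
Day 11: max(0, 28 - 0) = 28
Day 12: max(0, 24 - 0) = 24
Day 13: max(0, 25 - 0) = 25
Total ADD = 365

365


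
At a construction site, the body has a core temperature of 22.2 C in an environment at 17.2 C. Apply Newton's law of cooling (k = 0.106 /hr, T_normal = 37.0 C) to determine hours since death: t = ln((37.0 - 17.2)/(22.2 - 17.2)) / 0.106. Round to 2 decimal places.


Using Newton's law of cooling:
t = ln((T_normal - T_ambient) / (T_body - T_ambient)) / k
T_normal - T_ambient = 19.8
T_body - T_ambient = 5.0
Ratio = 3.96
ln(ratio) = 1.376244
t = 1.376244 / 0.106 = 12.98 hours

12.98


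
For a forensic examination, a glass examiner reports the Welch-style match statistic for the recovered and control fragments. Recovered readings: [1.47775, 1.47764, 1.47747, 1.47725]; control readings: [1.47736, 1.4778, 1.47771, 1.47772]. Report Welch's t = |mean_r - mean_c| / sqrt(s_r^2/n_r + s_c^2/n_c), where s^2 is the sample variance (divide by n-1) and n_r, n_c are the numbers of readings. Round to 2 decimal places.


Welch's t-criterion for glass RI comparison:
Recovered mean = sum / n_r = 5.91011 / 4 = 1.4775275
Control mean = sum / n_c = 5.91059 / 4 = 1.4776475
Recovered sample variance s_r^2 = 4.74917e-08
Control sample variance s_c^2 = 3.83583e-08
Welch SE (unpooled) = sqrt(s_r^2/n_r + s_c^2/n_c) = sqrt(1.18729e-08 + 9.58958e-09) = sqrt(2.14625e-08) = 0.000146501
|mean_r - mean_c| = 0.00012
t = 0.00012 / 0.000146501 = 0.82

0.82


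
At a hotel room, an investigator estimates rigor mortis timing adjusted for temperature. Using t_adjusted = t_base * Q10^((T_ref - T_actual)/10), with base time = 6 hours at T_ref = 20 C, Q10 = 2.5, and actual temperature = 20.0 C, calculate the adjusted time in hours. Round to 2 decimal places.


Rigor mortis time adjustment:
Exponent = (T_ref - T_actual) / 10 = (20 - 20.0) / 10 = 0
Q10 factor = 2.5^0 = 1
t_adjusted = 6 * 1 = 6.00 hours

6.00


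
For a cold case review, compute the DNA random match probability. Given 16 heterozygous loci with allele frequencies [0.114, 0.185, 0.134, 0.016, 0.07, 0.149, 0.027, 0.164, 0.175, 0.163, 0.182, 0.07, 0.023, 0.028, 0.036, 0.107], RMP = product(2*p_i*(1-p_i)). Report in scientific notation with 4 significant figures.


Computing RMP for 16 loci:
Locus 1: 2 * 0.114 * 0.886 = 0.202008
Locus 2: 2 * 0.185 * 0.815 = 0.30155
Locus 3: 2 * 0.134 * 0.866 = 0.232088
Locus 4: 2 * 0.016 * 0.984 = 0.031488
Locus 5: 2 * 0.07 * 0.93 = 0.1302
Locus 6: 2 * 0.149 * 0.851 = 0.253598
Locus 7: 2 * 0.027 * 0.973 = 0.052542
Locus 8: 2 * 0.164 * 0.836 = 0.274208
Locus 9: 2 * 0.175 * 0.825 = 0.28875
Locus 10: 2 * 0.163 * 0.837 = 0.272862
Locus 11: 2 * 0.182 * 0.818 = 0.297752
Locus 12: 2 * 0.07 * 0.93 = 0.1302
Locus 13: 2 * 0.023 * 0.977 = 0.044942
Locus 14: 2 * 0.028 * 0.972 = 0.054432
Locus 15: 2 * 0.036 * 0.964 = 0.069408
Locus 16: 2 * 0.107 * 0.893 = 0.191102
RMP = 2.099e-14

2.099e-14


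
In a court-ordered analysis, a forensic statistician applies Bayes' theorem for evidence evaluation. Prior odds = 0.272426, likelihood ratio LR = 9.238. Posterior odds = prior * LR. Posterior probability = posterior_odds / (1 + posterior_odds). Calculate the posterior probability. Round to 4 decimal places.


Bayesian evidence evaluation:
Posterior odds = prior_odds * LR = 0.272426 * 9.238 = 2.516671
Posterior probability = posterior_odds / (1 + posterior_odds)
= 2.516671 / (1 + 2.516671)
= 2.516671 / 3.516671
= 0.7156

0.7156


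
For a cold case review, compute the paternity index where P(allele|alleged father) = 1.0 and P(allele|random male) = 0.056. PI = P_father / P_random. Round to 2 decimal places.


Paternity Index calculation:
PI = P(allele|father) / P(allele|random)
PI = 1.0 / 0.056
PI = 17.86

17.86


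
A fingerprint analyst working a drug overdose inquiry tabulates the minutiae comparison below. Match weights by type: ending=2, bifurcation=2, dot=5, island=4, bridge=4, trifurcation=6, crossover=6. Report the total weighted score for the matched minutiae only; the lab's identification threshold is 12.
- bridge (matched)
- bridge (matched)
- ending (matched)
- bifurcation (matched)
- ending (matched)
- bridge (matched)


Weighted minutiae match score:
  bridge: matched, +4 (running total 4)
  bridge: matched, +4 (running total 8)
  ending: matched, +2 (running total 10)
  bifurcation: matched, +2 (running total 12)
  ending: matched, +2 (running total 14)
  bridge: matched, +4 (running total 18)
Total score = 18
Threshold = 12; verdict = identification

18


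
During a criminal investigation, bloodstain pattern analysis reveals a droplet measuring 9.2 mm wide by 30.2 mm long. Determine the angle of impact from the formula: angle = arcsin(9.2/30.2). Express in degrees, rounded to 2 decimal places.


Blood spatter impact angle calculation:
width / length = 9.2 / 30.2 = 0.304636
angle = arcsin(0.304636)
angle = 17.74 degrees

17.74


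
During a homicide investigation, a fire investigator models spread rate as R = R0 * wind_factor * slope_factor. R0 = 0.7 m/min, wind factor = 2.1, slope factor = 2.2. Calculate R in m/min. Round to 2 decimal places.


Fire spread rate calculation:
R = R0 * wind_factor * slope_factor
= 0.7 * 2.1 * 2.2
= 1.47 * 2.2
= 3.23 m/min

3.23


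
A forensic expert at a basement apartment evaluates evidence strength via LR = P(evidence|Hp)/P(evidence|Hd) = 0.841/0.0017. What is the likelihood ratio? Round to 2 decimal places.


Likelihood ratio calculation:
LR = P(E|Hp) / P(E|Hd)
LR = 0.841 / 0.0017
LR = 494.71

494.71


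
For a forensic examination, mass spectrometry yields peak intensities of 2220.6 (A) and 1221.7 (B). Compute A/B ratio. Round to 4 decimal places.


Spectral peak ratio:
Peak A = 2220.6 counts
Peak B = 1221.7 counts
Ratio = 2220.6 / 1221.7 = 1.8176

1.8176


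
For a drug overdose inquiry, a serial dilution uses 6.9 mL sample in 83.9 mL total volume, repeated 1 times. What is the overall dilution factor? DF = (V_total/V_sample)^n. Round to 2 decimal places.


Dilution factor calculation:
Single dilution = V_total / V_sample = 83.9 / 6.9 ≈ 12.15942
Number of dilutions = 1
Total DF = (83.9 / 6.9)^1 (full precision, rounded at the end) = 12.16

12.16


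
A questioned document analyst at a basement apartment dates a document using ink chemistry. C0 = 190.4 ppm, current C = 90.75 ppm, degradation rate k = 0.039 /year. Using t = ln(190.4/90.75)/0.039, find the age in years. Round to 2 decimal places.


Document age estimation:
C0/C = 190.4 / 90.75 = 2.098072
ln(C0/C) = 0.741019
t = 0.741019 / 0.039 = 19.00 years

19.00


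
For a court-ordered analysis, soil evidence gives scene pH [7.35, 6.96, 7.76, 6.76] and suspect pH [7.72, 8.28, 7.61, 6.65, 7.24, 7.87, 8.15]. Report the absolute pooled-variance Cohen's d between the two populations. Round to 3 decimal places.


Pooled-variance Cohen's d for soil pH comparison:
Scene mean = 28.83 / 4 = 7.2075
Suspect mean = 53.52 / 7 = 7.645714
Scene sample variance s_s^2 = 0.195692
Suspect sample variance s_c^2 = 0.311629
Pooled variance = ((n_s-1)*s_s^2 + (n_c-1)*s_c^2) / (n_s + n_c - 2) = 0.272983
Pooled SD = sqrt(0.272983) = 0.522478
Mean difference = -0.438214
|d| = |-0.438214| / 0.522478 = 0.839

0.839


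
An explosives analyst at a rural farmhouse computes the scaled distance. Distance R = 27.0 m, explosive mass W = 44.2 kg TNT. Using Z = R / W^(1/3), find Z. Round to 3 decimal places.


Scaled distance calculation:
W^(1/3) = 44.2^(1/3) = 3.535689
Z = R / W^(1/3) = 27.0 / 3.535689
Z = 7.636 m/kg^(1/3)

7.636


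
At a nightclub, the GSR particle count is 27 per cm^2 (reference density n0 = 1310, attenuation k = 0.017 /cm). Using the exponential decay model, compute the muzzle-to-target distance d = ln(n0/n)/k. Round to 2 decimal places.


GSR distance calculation:
n0/n = 1310 / 27 = 48.518519
ln(n0/n) = 3.881946
d = 3.881946 / 0.017 = 228.35 cm

228.35


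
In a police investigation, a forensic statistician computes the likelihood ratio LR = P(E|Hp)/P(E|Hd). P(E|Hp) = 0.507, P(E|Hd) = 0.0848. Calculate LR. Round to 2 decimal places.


Likelihood ratio calculation:
LR = P(E|Hp) / P(E|Hd)
LR = 0.507 / 0.0848
LR = 5.98

5.98


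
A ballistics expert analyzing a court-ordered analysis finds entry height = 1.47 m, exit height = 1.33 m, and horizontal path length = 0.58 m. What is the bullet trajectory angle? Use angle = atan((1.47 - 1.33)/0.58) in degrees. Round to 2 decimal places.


Bullet trajectory angle:
Height difference = 1.47 - 1.33 = 0.14 m
angle = atan(0.14 / 0.58)
angle = atan(0.241379)
angle = 13.57 degrees

13.57


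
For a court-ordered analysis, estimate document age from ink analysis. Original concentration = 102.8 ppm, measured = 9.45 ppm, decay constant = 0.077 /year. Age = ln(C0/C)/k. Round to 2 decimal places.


Document age estimation:
C0/C = 102.8 / 9.45 = 10.878307
ln(C0/C) = 2.386771
t = 2.386771 / 0.077 = 31.00 years

31.00


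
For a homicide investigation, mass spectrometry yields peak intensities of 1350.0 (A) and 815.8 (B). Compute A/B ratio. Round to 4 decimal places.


Spectral peak ratio:
Peak A = 1350.0 counts
Peak B = 815.8 counts
Ratio = 1350.0 / 815.8 = 1.6548

1.6548


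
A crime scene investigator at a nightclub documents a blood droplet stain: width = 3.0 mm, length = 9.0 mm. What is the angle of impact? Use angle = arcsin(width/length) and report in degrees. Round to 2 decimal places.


Blood spatter impact angle calculation:
width / length = 3.0 / 9.0 = 0.333333
angle = arcsin(0.333333)
angle = 19.47 degrees

19.47


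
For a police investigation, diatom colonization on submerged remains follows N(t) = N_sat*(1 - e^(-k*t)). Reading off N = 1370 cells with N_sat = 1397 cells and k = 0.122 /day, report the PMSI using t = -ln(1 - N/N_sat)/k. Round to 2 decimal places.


PMSI from diatom colonization curve:
N / N_sat = 1370 / 1397 = 0.980673
1 - N/N_sat = 0.019327
ln(1 - N/N_sat) = -3.946252
t = -ln(1 - N/N_sat) / k = -(-3.946252) / 0.122 = 32.35 days

32.35


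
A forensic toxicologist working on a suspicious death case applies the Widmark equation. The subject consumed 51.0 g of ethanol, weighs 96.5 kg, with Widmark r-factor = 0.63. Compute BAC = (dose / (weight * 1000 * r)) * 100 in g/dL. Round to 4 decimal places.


Applying the Widmark formula:
BAC = (dose_g / (body_wt * 1000 * r)) * 100
Denominator = 96.5 * 1000 * 0.63 = 60795
BAC = (51.0 / 60795) * 100
BAC = 0.0839 g/dL

0.0839


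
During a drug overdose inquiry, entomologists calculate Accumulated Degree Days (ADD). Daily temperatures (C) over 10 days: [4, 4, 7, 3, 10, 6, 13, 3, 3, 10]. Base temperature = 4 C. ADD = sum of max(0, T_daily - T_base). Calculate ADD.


Computing ADD day by day:
Day 1: max(0, 4 - 4) = 0
Day 2: max(0, 4 - 4) = 0
Day 3: max(0, 7 - 4) = 3
Day 4: max(0, 3 - 4) = 0
Day 5: max(0, 10 - 4) = 6
Day 6: max(0, 6 - 4) = 2
Day 7: max(0, 13 - 4) = 9
Day 8: max(0, 3 - 4) = 0
Day 9: max(0, 3 - 4) = 0
Day 10: max(0, 10 - 4) = 6
Total ADD = 26

26


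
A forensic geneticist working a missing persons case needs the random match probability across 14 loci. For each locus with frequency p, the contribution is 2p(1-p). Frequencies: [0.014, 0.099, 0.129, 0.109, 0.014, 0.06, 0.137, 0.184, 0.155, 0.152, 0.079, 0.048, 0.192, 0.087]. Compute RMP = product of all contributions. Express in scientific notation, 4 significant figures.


Computing RMP for 14 loci:
Locus 1: 2 * 0.014 * 0.986 = 0.027608
Locus 2: 2 * 0.099 * 0.901 = 0.178398
Locus 3: 2 * 0.129 * 0.871 = 0.224718
Locus 4: 2 * 0.109 * 0.891 = 0.194238
Locus 5: 2 * 0.014 * 0.986 = 0.027608
Locus 6: 2 * 0.06 * 0.94 = 0.1128
Locus 7: 2 * 0.137 * 0.863 = 0.236462
Locus 8: 2 * 0.184 * 0.816 = 0.300288
Locus 9: 2 * 0.155 * 0.845 = 0.26195
Locus 10: 2 * 0.152 * 0.848 = 0.257792
Locus 11: 2 * 0.079 * 0.921 = 0.145518
Locus 12: 2 * 0.048 * 0.952 = 0.091392
Locus 13: 2 * 0.192 * 0.808 = 0.310272
Locus 14: 2 * 0.087 * 0.913 = 0.158862
RMP = 2.104e-12

2.104e-12


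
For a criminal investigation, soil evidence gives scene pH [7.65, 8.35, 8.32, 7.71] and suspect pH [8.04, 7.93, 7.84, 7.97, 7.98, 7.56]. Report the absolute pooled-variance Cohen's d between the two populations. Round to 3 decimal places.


Pooled-variance Cohen's d for soil pH comparison:
Scene mean = 32.03 / 4 = 8.0075
Suspect mean = 47.32 / 6 = 7.886667
Scene sample variance s_s^2 = 0.143758
Suspect sample variance s_c^2 = 0.029987
Pooled variance = ((n_s-1)*s_s^2 + (n_c-1)*s_c^2) / (n_s + n_c - 2) = 0.072651
Pooled SD = sqrt(0.072651) = 0.269538
Mean difference = 0.120833
|d| = |0.120833| / 0.269538 = 0.448

0.448


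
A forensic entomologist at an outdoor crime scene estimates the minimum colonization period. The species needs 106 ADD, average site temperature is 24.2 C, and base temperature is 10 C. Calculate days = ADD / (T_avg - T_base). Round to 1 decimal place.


Insect development time:
Effective temperature = avg_temp - T_base = 24.2 - 10 = 14.2 C
Days = ADD / effective_temp = 106 / 14.2 = 7.5 days

7.5


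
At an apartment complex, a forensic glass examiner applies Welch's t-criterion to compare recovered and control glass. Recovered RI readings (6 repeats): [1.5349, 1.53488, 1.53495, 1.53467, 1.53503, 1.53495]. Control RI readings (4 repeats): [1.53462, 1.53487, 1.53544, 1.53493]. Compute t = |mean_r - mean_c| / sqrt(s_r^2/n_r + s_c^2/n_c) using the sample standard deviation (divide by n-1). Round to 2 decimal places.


Welch's t-criterion for glass RI comparison:
Recovered mean = sum / n_r = 9.20938 / 6 = 1.5348967
Control mean = sum / n_c = 6.13986 / 4 = 1.534965
Recovered sample variance s_r^2 = 1.50267e-08
Control sample variance s_c^2 = 1.183e-07
Welch SE (unpooled) = sqrt(s_r^2/n_r + s_c^2/n_c) = sqrt(2.50444e-09 + 2.9575e-08) = sqrt(3.20794e-08) = 0.000179107
|mean_r - mean_c| = 6.83333e-05
t = 6.83333e-05 / 0.000179107 = 0.38

0.38


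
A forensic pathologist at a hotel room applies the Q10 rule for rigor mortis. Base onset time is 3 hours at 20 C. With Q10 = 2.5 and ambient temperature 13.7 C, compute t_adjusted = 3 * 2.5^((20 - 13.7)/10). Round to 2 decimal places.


Rigor mortis time adjustment:
Exponent = (T_ref - T_actual) / 10 = (20 - 13.7) / 10 = 0.63
Q10 factor = 2.5^0.63 = 1.78116
t_adjusted = 3 * 1.78116 = 5.34 hours

5.34


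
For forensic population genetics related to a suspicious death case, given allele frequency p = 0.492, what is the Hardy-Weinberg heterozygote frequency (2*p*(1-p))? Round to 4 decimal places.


Hardy-Weinberg heterozygote frequency:
q = 1 - p = 1 - 0.492 = 0.508
2pq = 2 * 0.492 * 0.508 = 0.4999

0.4999


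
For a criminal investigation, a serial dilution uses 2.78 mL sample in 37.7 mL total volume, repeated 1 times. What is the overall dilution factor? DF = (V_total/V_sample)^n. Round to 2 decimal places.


Dilution factor calculation:
Single dilution = V_total / V_sample = 37.7 / 2.78 ≈ 13.561151
Number of dilutions = 1
Total DF = (37.7 / 2.78)^1 (full precision, rounded at the end) = 13.56

13.56


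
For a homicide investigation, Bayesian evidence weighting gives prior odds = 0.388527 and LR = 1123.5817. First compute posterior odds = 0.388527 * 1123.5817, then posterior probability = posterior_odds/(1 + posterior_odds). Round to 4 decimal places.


Bayesian evidence evaluation:
Posterior odds = prior_odds * LR = 0.388527 * 1123.5817 = 436.5418
Posterior probability = posterior_odds / (1 + posterior_odds)
= 436.5418 / (1 + 436.5418)
= 436.5418 / 437.5418
= 0.9977

0.9977


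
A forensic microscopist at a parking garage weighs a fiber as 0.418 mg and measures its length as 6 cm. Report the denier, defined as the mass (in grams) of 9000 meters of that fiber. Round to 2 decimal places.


Denier calculation:
Mass in grams = 0.418 mg / 1000 = 0.000418 g
Length in meters = 6 cm / 100 = 0.06 m
Linear density = mass / length = 0.000418 / 0.06 = 0.00696667 g/m
Denier = (g/m) * 9000 = 0.00696667 * 9000 = 62.70

62.70


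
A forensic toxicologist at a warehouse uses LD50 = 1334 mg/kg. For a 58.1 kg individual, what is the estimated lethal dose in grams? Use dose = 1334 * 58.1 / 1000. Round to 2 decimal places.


Lethal dose calculation:
Lethal dose = LD50 * body_weight / 1000
= 1334 * 58.1 / 1000
= 77505.4 / 1000
= 77.51 g

77.51


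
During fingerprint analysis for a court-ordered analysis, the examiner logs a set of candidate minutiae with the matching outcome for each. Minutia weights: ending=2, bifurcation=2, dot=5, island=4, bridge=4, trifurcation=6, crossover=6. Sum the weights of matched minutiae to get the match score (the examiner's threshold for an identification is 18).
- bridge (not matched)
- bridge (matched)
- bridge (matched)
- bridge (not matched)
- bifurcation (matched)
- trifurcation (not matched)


Weighted minutiae match score:
  bridge: not matched, +0
  bridge: matched, +4 (running total 4)
  bridge: matched, +4 (running total 8)
  bridge: not matched, +0
  bifurcation: matched, +2 (running total 10)
  trifurcation: not matched, +0
Total score = 10
Threshold = 18; verdict = inconclusive

10


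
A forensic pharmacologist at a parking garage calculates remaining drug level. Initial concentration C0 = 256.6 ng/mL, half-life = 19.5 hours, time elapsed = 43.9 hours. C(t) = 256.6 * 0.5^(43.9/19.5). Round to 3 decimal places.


Drug concentration decay:
Number of half-lives = t / t_half = 43.9 / 19.5 = 2.251282
Decay factor = 0.5^2.251282 = 0.21003738
C(t) = 256.6 * 0.21003738 = 53.896 ng/mL

53.896


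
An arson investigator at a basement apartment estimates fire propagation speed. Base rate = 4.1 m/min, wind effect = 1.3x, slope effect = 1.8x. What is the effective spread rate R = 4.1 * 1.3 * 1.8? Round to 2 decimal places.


Fire spread rate calculation:
R = R0 * wind_factor * slope_factor
= 4.1 * 1.3 * 1.8
= 5.33 * 1.8
= 9.59 m/min

9.59


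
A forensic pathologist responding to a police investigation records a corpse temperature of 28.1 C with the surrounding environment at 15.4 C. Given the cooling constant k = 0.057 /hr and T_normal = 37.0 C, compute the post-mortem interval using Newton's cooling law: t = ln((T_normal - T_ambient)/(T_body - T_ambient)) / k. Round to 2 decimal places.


Using Newton's law of cooling:
t = ln((T_normal - T_ambient) / (T_body - T_ambient)) / k
T_normal - T_ambient = 21.6
T_body - T_ambient = 12.7
Ratio = 1.700787
ln(ratio) = 0.531091
t = 0.531091 / 0.057 = 9.32 hours

9.32


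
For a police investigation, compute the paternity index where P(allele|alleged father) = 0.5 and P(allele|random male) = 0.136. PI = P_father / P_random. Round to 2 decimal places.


Paternity Index calculation:
PI = P(allele|father) / P(allele|random)
PI = 0.5 / 0.136
PI = 3.68

3.68


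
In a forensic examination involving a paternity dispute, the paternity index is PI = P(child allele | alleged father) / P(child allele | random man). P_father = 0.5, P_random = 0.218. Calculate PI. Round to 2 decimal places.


Paternity Index calculation:
PI = P(allele|father) / P(allele|random)
PI = 0.5 / 0.218
PI = 2.29

2.29


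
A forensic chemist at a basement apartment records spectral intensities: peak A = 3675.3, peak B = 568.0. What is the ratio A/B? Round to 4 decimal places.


Spectral peak ratio:
Peak A = 3675.3 counts
Peak B = 568.0 counts
Ratio = 3675.3 / 568.0 = 6.4706

6.4706


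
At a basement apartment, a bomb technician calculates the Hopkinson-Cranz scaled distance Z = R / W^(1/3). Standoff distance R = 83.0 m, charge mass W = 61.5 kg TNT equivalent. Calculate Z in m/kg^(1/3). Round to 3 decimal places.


Scaled distance calculation:
W^(1/3) = 61.5^(1/3) = 3.947223
Z = R / W^(1/3) = 83.0 / 3.947223
Z = 21.027 m/kg^(1/3)

21.027


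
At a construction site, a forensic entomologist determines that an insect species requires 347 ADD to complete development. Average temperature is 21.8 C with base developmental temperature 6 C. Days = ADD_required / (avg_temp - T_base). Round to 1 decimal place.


Insect development time:
Effective temperature = avg_temp - T_base = 21.8 - 6 = 15.8 C
Days = ADD / effective_temp = 347 / 15.8 = 22.0 days

22.0


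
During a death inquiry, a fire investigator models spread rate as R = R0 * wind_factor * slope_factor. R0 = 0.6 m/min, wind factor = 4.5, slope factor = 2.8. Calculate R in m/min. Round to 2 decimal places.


Fire spread rate calculation:
R = R0 * wind_factor * slope_factor
= 0.6 * 4.5 * 2.8
= 2.7 * 2.8
= 7.56 m/min

7.56


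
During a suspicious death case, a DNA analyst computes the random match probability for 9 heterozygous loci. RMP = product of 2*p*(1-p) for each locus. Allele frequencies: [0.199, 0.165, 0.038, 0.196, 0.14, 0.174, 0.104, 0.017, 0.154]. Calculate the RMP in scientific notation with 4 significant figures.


Computing RMP for 9 loci:
Locus 1: 2 * 0.199 * 0.801 = 0.318798
Locus 2: 2 * 0.165 * 0.835 = 0.27555
Locus 3: 2 * 0.038 * 0.962 = 0.073112
Locus 4: 2 * 0.196 * 0.804 = 0.315168
Locus 5: 2 * 0.14 * 0.86 = 0.2408
Locus 6: 2 * 0.174 * 0.826 = 0.287448
Locus 7: 2 * 0.104 * 0.896 = 0.186368
Locus 8: 2 * 0.017 * 0.983 = 0.033422
Locus 9: 2 * 0.154 * 0.846 = 0.260568
RMP = 2.274e-07

2.274e-07


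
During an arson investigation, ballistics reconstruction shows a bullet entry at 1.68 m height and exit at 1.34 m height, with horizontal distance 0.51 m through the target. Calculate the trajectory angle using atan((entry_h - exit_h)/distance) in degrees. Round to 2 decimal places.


Bullet trajectory angle:
Height difference = 1.68 - 1.34 = 0.34 m
angle = atan(0.34 / 0.51)
angle = atan(0.666667)
angle = 33.69 degrees

33.69


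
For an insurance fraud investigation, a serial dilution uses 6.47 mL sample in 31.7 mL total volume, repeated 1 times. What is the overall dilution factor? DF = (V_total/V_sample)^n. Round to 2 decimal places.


Dilution factor calculation:
Single dilution = V_total / V_sample = 31.7 / 6.47 ≈ 4.899536
Number of dilutions = 1
Total DF = (31.7 / 6.47)^1 (full precision, rounded at the end) = 4.90

4.90


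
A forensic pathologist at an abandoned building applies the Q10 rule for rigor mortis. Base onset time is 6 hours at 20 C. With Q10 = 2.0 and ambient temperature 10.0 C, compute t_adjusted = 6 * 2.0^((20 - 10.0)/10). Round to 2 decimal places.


Rigor mortis time adjustment:
Exponent = (T_ref - T_actual) / 10 = (20 - 10.0) / 10 = 1
Q10 factor = 2.0^1 = 2
t_adjusted = 6 * 2 = 12.00 hours

12.00


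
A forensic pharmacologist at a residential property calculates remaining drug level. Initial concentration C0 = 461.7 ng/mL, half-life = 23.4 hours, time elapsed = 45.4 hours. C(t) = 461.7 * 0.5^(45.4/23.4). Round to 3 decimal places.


Drug concentration decay:
Number of half-lives = t / t_half = 45.4 / 23.4 = 1.940171
Decay factor = 0.5^1.940171 = 0.26058555
C(t) = 461.7 * 0.26058555 = 120.312 ng/mL

120.312


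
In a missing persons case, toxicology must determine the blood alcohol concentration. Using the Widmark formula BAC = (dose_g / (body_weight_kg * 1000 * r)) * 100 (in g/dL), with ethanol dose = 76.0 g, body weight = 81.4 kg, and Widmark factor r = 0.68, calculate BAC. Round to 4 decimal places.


Applying the Widmark formula:
BAC = (dose_g / (body_wt * 1000 * r)) * 100
Denominator = 81.4 * 1000 * 0.68 = 55352
BAC = (76.0 / 55352) * 100
BAC = 0.1373 g/dL

0.1373


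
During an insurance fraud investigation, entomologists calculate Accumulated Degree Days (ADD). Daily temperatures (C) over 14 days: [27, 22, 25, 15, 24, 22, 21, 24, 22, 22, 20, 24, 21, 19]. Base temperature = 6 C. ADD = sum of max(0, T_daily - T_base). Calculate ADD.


Computing ADD day by day:
Day 1: max(0, 27 - 6) = 21
Day 2: max(0, 22 - 6) = 16
Day 3: max(0, 25 - 6) = 19
Day 4: max(0, 15 - 6) = 9
Day 5: max(0, 24 - 6) = 18
Day 6: max(0, 22 - 6) = 16
Day 7: max(0, 21 - 6) = 15
Day 8: max(0, 24 - 6) = 18
Day 9: max(0, 22 - 6) = 16
Day 10: max(0, 22 - 6) = 16
Day 11: max(0, 20 - 6) = 14
Day 12: max(0, 24 - 6) = 18
Day 13: max(0, 21 - 6) = 15
Day 14: max(0, 19 - 6) = 13
Total ADD = 224

224


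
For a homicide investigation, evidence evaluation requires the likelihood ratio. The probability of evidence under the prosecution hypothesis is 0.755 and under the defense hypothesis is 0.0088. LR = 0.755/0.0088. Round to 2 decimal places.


Likelihood ratio calculation:
LR = P(E|Hp) / P(E|Hd)
LR = 0.755 / 0.0088
LR = 85.80

85.80


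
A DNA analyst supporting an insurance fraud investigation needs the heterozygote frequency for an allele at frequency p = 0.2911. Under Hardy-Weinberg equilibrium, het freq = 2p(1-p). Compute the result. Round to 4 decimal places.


Hardy-Weinberg heterozygote frequency:
q = 1 - p = 1 - 0.2911 = 0.7089
2pq = 2 * 0.2911 * 0.7089 = 0.4127

0.4127


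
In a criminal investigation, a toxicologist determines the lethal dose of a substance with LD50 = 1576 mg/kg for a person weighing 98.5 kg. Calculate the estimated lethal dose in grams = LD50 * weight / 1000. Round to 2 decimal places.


Lethal dose calculation:
Lethal dose = LD50 * body_weight / 1000
= 1576 * 98.5 / 1000
= 155236 / 1000
= 155.24 g

155.24


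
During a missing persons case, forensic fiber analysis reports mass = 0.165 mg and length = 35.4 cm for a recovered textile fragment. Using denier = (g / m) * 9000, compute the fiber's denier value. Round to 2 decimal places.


Denier calculation:
Mass in grams = 0.165 mg / 1000 = 0.000165 g
Length in meters = 35.4 cm / 100 = 0.354 m
Linear density = mass / length = 0.000165 / 0.354 = 0.0004661 g/m
Denier = (g/m) * 9000 = 0.0004661 * 9000 = 4.19

4.19


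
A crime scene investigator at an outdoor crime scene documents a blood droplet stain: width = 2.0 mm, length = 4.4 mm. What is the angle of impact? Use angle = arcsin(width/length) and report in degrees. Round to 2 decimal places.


Blood spatter impact angle calculation:
width / length = 2.0 / 4.4 = 0.454545
angle = arcsin(0.454545)
angle = 27.04 degrees

27.04


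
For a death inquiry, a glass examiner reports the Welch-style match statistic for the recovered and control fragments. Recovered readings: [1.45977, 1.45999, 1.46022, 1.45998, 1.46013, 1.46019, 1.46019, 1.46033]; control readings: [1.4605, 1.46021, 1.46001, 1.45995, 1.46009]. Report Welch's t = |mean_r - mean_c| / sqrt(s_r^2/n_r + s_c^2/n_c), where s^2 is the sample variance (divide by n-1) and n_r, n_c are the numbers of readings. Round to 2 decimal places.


Welch's t-criterion for glass RI comparison:
Recovered mean = sum / n_r = 11.6808 / 8 = 1.4601
Control mean = sum / n_c = 7.30076 / 5 = 1.460152
Recovered sample variance s_r^2 = 3.14e-08
Control sample variance s_c^2 = 4.732e-08
Welch SE (unpooled) = sqrt(s_r^2/n_r + s_c^2/n_c) = sqrt(3.925e-09 + 9.464e-09) = sqrt(1.3389e-08) = 0.000115711
|mean_r - mean_c| = 5.2e-05
t = 5.2e-05 / 0.000115711 = 0.45

0.45


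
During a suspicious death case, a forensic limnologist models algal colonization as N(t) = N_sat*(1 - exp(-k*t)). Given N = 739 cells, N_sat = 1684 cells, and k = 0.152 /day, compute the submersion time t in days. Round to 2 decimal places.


PMSI from diatom colonization curve:
N / N_sat = 739 / 1684 = 0.438836
1 - N/N_sat = 0.561164
ln(1 - N/N_sat) = -0.577742
t = -ln(1 - N/N_sat) / k = -(-0.577742) / 0.152 = 3.80 days

3.80


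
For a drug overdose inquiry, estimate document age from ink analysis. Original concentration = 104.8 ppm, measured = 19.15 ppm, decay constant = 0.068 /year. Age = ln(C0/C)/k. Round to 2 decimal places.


Document age estimation:
C0/C = 104.8 / 19.15 = 5.472585
ln(C0/C) = 1.699751
t = 1.699751 / 0.068 = 25.00 years

25.00


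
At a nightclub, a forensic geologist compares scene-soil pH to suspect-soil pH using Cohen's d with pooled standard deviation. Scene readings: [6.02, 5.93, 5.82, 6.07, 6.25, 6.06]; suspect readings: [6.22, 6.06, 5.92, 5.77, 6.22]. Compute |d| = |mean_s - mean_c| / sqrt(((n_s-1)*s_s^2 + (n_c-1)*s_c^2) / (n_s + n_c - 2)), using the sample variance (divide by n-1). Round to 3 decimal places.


Pooled-variance Cohen's d for soil pH comparison:
Scene mean = 36.15 / 6 = 6.025
Suspect mean = 30.19 / 5 = 6.038
Scene sample variance s_s^2 = 0.02099
Suspect sample variance s_c^2 = 0.03812
Pooled variance = ((n_s-1)*s_s^2 + (n_c-1)*s_c^2) / (n_s + n_c - 2) = 0.028603
Pooled SD = sqrt(0.028603) = 0.169124
Mean difference = -0.013
|d| = |-0.013| / 0.169124 = 0.077

0.077


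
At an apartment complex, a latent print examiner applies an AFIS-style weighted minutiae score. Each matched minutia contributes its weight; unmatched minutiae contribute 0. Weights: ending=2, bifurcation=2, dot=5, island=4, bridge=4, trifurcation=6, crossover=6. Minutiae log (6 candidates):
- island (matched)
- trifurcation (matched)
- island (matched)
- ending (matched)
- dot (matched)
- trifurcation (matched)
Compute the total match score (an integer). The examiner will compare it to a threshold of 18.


Weighted minutiae match score:
  island: matched, +4 (running total 4)
  trifurcation: matched, +6 (running total 10)
  island: matched, +4 (running total 14)
  ending: matched, +2 (running total 16)
  dot: matched, +5 (running total 21)
  trifurcation: matched, +6 (running total 27)
Total score = 27
Threshold = 18; verdict = identification

27


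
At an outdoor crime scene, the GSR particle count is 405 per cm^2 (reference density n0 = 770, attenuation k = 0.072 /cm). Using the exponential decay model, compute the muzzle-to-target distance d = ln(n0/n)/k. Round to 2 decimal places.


GSR distance calculation:
n0/n = 770 / 405 = 1.901235
ln(n0/n) = 0.642504
d = 0.642504 / 0.072 = 8.92 cm

8.92


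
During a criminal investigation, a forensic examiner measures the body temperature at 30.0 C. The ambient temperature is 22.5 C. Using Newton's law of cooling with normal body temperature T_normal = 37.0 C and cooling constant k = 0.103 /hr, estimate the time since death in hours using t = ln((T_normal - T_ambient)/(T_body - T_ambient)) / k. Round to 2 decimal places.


Using Newton's law of cooling:
t = ln((T_normal - T_ambient) / (T_body - T_ambient)) / k
T_normal - T_ambient = 14.5
T_body - T_ambient = 7.5
Ratio = 1.933333
ln(ratio) = 0.659245
t = 0.659245 / 0.103 = 6.40 hours

6.40


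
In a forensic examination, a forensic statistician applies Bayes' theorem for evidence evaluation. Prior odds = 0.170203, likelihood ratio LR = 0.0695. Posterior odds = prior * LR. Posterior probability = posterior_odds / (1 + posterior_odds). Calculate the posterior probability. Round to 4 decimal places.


Bayesian evidence evaluation:
Posterior odds = prior_odds * LR = 0.170203 * 0.0695 = 0.01182911
Posterior probability = posterior_odds / (1 + posterior_odds)
= 0.01182911 / (1 + 0.01182911)
= 0.01182911 / 1.01182911
= 0.0117

0.0117


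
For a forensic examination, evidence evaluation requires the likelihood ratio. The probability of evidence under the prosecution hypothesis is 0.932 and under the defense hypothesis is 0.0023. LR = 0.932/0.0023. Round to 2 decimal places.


Likelihood ratio calculation:
LR = P(E|Hp) / P(E|Hd)
LR = 0.932 / 0.0023
LR = 405.22

405.22


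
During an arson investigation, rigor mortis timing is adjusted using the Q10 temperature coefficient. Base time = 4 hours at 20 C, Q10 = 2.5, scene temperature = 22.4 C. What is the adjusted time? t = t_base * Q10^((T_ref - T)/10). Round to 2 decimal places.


Rigor mortis time adjustment:
Exponent = (T_ref - T_actual) / 10 = (20 - 22.4) / 10 = -0.24
Q10 factor = 2.5^-0.24 = 0.80259
t_adjusted = 4 * 0.80259 = 3.21 hours

3.21


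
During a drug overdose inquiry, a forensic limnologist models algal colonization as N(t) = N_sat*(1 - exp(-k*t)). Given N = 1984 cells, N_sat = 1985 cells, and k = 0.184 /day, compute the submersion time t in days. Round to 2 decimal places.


PMSI from diatom colonization curve:
N / N_sat = 1984 / 1985 = 0.999496
1 - N/N_sat = 0.000504
ln(1 - N/N_sat) = -7.592934
t = -ln(1 - N/N_sat) / k = -(-7.592934) / 0.184 = 41.27 days

41.27


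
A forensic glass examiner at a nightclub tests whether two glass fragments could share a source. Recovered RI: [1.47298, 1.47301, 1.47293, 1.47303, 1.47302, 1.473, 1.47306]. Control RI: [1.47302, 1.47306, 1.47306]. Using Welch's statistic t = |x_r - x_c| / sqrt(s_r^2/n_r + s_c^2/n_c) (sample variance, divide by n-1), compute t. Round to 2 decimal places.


Welch's t-criterion for glass RI comparison:
Recovered mean = sum / n_r = 10.31103 / 7 = 1.4730043
Control mean = sum / n_c = 4.41914 / 3 = 1.4730467
Recovered sample variance s_r^2 = 1.69524e-09
Control sample variance s_c^2 = 5.33333e-10
Welch SE (unpooled) = sqrt(s_r^2/n_r + s_c^2/n_c) = sqrt(2.42177e-10 + 1.77778e-10) = sqrt(4.19955e-10) = 2.04928e-05
|mean_r - mean_c| = 4.2381e-05
t = 4.2381e-05 / 2.04928e-05 = 2.07

2.07


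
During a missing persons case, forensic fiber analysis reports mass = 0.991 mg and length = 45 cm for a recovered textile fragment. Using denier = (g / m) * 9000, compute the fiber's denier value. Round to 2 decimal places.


Denier calculation:
Mass in grams = 0.991 mg / 1000 = 0.000991 g
Length in meters = 45 cm / 100 = 0.45 m
Linear density = mass / length = 0.000991 / 0.45 = 0.00220222 g/m
Denier = (g/m) * 9000 = 0.00220222 * 9000 = 19.82

19.82


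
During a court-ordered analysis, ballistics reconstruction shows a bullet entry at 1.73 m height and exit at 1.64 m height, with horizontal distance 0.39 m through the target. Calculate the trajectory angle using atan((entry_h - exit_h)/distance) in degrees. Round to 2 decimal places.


Bullet trajectory angle:
Height difference = 1.73 - 1.64 = 0.09 m
angle = atan(0.09 / 0.39)
angle = atan(0.230769)
angle = 12.99 degrees

12.99


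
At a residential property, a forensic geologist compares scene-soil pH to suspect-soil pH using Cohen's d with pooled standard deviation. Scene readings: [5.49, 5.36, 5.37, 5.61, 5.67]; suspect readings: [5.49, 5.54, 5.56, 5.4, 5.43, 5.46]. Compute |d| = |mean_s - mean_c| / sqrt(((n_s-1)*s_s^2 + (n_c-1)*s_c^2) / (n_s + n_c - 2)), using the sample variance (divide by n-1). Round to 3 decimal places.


Pooled-variance Cohen's d for soil pH comparison:
Scene mean = 27.5 / 5 = 5.5
Suspect mean = 32.88 / 6 = 5.48
Scene sample variance s_s^2 = 0.0194
Suspect sample variance s_c^2 = 0.00388
Pooled variance = ((n_s-1)*s_s^2 + (n_c-1)*s_c^2) / (n_s + n_c - 2) = 0.010778
Pooled SD = sqrt(0.010778) = 0.103817
Mean difference = 0.02
|d| = |0.02| / 0.103817 = 0.193

0.193


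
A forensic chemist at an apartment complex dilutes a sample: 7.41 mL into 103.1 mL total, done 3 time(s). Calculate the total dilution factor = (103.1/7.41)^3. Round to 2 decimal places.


Dilution factor calculation:
Single dilution = V_total / V_sample = 103.1 / 7.41 ≈ 13.91363
Number of dilutions = 3
Total DF = (103.1 / 7.41)^3 (full precision, rounded at the end) = 2693.53

2693.53


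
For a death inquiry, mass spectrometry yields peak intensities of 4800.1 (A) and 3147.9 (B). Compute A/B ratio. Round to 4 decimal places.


Spectral peak ratio:
Peak A = 4800.1 counts
Peak B = 3147.9 counts
Ratio = 4800.1 / 3147.9 = 1.5249

1.5249


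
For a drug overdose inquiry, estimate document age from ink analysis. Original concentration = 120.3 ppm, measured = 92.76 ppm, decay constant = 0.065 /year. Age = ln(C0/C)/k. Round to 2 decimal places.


Document age estimation:
C0/C = 120.3 / 92.76 = 1.296895
ln(C0/C) = 0.259973
t = 0.259973 / 0.065 = 4.00 years

4.00


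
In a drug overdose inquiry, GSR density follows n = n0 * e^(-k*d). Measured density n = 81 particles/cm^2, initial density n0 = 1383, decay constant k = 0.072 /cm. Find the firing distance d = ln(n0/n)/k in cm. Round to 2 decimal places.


GSR distance calculation:
n0/n = 1383 / 81 = 17.074074
ln(n0/n) = 2.837561
d = 2.837561 / 0.072 = 39.41 cm

39.41


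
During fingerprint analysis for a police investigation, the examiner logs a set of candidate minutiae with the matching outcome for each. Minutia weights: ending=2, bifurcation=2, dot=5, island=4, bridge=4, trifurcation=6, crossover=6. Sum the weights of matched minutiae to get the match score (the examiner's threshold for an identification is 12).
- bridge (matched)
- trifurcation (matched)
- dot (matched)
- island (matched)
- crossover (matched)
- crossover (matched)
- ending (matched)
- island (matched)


Weighted minutiae match score:
  bridge: matched, +4 (running total 4)
  trifurcation: matched, +6 (running total 10)
  dot: matched, +5 (running total 15)
  island: matched, +4 (running total 19)
  crossover: matched, +6 (running total 25)
  crossover: matched, +6 (running total 31)
  ending: matched, +2 (running total 33)
  island: matched, +4 (running total 37)
Total score = 37
Threshold = 12; verdict = identification

37
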